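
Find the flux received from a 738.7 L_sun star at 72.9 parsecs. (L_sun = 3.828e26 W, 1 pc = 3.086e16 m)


F = L / (4*pi*d^2) = 2.828e+29 / (4*pi*(2.250e+18)^2) = 4.446e-09

4.446e-09 W/m^2


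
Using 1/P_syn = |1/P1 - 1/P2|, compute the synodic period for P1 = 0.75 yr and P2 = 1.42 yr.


1/P_syn = |1/P1 - 1/P2| = |1/0.75 - 1/1.42| => P_syn = 1.5896

1.5896 years


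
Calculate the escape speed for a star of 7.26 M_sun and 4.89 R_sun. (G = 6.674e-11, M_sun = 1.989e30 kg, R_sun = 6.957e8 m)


M = 7.26 * 1.989e30 kg = 1.444014e+31 kg; R = 4.89 * 6.957e8 m = 3.401973e+09 m. v_esc = sqrt(2GM/R) = sqrt(2 * 6.674e-11 * 1.444014e+31 / 3.401973e+09) = 752711.1852

752711.1852 m/s


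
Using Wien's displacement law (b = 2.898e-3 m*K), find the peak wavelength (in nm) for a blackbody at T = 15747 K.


lam_max = b / T = 2.898e-3 / 15747 = 1.840e-07 m = 184.0351 nm

184.0351 nm


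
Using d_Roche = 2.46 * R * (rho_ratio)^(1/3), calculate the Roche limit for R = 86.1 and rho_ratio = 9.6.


d_Roche = 2.46 * 86.1 * 9.6^(1/3) = 450.1549

450.1549


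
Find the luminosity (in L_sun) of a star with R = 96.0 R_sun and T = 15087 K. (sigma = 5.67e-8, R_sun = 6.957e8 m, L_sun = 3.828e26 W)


R = 96.0 * 6.957e8 m = 6.67872e+10 m. L = 4*pi*R^2*sigma*T^4 = 4*pi*(6.67872e+10)^2 * 5.67e-8 * 15087^4 = 1.64661079e+32 W. L/L_sun = 1.64661079e+32 / 3.828e26 = 430149.1093

430149.1093 L_sun


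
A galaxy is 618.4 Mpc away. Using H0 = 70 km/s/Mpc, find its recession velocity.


v = H0 * d = 70 * 618.4 = 43288.0

43288.0 km/s


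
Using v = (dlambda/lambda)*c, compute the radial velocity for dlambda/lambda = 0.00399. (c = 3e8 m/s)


v = (dlambda/lambda) * c = 0.00399 * 3e8 = 1.197e+06

1.197e+06 m/s


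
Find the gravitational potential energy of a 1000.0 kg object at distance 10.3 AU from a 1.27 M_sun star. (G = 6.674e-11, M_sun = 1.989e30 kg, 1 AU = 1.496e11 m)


M = 1.27 * 1.989e30 kg = 2.52603e+30 kg; r = 10.3 AU * 1.496e11 m/AU = 1.54088e+12 m. U = -GM*m/r = -(6.674e-11 * 2.52603e+30 * 1000.0) / 1.54088e+12 = -1.094e+11

-1.094e+11 J


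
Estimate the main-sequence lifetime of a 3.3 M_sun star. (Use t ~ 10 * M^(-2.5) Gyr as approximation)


t = 10 * M^(-2.5) = 10 * 3.3^(-2.5) = 0.5055

0.5055 Gyr


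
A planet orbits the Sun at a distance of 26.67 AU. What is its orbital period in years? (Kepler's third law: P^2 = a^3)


P = a^(3/2) = 26.67^1.5 = 137.7319

137.7319 years


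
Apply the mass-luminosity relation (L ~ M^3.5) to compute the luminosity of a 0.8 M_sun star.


L/L_sun = (M/M_sun)^3.5 = 0.8^3.5 = 0.4579

0.4579 L_sun


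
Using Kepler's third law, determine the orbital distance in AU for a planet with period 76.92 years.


a = P^(2/3) = 76.92^(2/3) = 18.0867

18.0867 AU


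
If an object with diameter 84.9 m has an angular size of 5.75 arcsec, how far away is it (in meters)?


D = size / theta_rad, theta_rad = 5.75 * pi/(180*3600) = 2.788e-05, D = 3.046e+06

3.046e+06 m


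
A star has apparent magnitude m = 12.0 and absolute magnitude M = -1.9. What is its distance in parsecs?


d = 10^((m - M + 5)/5) = 10^((12.0 - -1.9 + 5)/5) = 6025.5959

6025.5959 pc


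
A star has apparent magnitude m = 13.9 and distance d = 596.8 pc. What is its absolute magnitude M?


M = m - 5*log10(d) + 5 = 13.9 - 5*log10(596.8) + 5 = 5.0209

5.0209


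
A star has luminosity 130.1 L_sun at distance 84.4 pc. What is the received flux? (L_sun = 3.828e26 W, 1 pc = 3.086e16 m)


F = L / (4*pi*d^2) = 4.980e+28 / (4*pi*(2.605e+18)^2) = 5.842e-10

5.842e-10 W/m^2


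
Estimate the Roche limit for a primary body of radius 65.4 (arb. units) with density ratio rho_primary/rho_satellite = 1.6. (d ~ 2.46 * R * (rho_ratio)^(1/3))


d_Roche = 2.46 * 65.4 * 1.6^(1/3) = 188.1711

188.1711


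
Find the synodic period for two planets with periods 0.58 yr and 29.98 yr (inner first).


1/P_syn = |1/P1 - 1/P2| = |1/0.58 - 1/29.98| => P_syn = 0.5914

0.5914 years


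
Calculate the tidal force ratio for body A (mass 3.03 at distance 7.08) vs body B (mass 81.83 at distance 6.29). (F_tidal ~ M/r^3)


Ratio = (M1/r1^3) / (M2/r2^3) = (3.03/7.08^3) / (81.83/6.29^3) = 0.026

0.026


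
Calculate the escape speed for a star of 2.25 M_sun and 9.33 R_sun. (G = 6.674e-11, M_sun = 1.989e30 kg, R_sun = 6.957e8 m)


M = 2.25 * 1.989e30 kg = 4.47525e+30 kg; R = 9.33 * 6.957e8 m = 6.490881e+09 m. v_esc = sqrt(2GM/R) = sqrt(2 * 6.674e-11 * 4.47525e+30 / 6.490881e+09) = 303364.6175

303364.6175 m/s


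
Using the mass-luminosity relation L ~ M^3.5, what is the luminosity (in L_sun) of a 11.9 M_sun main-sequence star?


L/L_sun = (M/M_sun)^3.5 = 11.9^3.5 = 5813.188

5813.188 L_sun


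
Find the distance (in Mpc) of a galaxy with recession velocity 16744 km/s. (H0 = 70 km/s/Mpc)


d = v / H0 = 16744 / 70 = 239.2

239.2 Mpc


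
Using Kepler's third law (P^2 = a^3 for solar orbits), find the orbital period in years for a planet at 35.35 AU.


P = a^(3/2) = 35.35^1.5 = 210.1765

210.1765 years


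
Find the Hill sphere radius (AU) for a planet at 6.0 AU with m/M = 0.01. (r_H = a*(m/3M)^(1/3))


r_H = a * (m/3M)^(1/3) = 6.0 * (0.01/3)^(1/3) = 0.8963

0.8963 AU


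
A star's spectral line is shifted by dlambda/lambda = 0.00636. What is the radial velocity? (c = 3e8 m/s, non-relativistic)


v = (dlambda/lambda) * c = 0.00636 * 3e8 = 1.908e+06

1.908e+06 m/s


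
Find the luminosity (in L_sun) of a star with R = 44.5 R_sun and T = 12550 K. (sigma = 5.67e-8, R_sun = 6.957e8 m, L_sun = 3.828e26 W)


R = 44.5 * 6.957e8 m = 3.095865e+10 m. L = 4*pi*R^2*sigma*T^4 = 4*pi*(3.095865e+10)^2 * 5.67e-8 * 12550^4 = 1.694071963e+31 W. L/L_sun = 1.694071963e+31 / 3.828e26 = 44254.7535

44254.7535 L_sun


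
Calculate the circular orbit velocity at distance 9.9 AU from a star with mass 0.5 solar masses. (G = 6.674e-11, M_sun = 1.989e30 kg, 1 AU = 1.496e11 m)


v = sqrt(GM/r) = sqrt(6.674e-11 * 9.945e+29 / 1.481e+12) = 6694.4068

6694.4068 m/s


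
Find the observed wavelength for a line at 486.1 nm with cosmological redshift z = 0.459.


lam_obs = lam_emit * (1 + z) = 486.1 * (1 + 0.459) = 709.2199

709.2199 nm


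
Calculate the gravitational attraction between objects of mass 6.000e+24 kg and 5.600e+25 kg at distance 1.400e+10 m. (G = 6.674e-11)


F = G*m1*m2/r^2 = 6.674e-11 * 6.000e+24 * 5.600e+25 / (1.400e+10)^2 = 6.674e-11 * 3.360e+50 / 1.960e+20 = 1.144e+20

1.144e+20 N


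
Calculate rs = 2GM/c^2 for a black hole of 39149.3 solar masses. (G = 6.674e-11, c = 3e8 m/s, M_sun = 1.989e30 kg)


M = 39149.3 * 1.989e30 kg = 7.78679577e+34 kg. rs = 2GM/c^2 = 2 * 6.674e-11 * 7.78679577e+34 / (3e8)^2 = 1.155e+08

1.155e+08 m


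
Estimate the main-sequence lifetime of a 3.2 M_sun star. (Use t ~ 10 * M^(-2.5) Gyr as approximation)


t = 10 * M^(-2.5) = 10 * 3.2^(-2.5) = 0.5459

0.5459 Gyr


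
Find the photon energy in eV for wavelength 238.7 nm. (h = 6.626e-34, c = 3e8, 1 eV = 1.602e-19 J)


E = hc/lambda = 6.626e-34 * 3e8 / 2.387e-07 = 8.328e-19 J = 5.1983 eV

5.1983 eV


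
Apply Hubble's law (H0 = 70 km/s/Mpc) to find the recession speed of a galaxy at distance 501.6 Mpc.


v = H0 * d = 70 * 501.6 = 35112.0

35112.0 km/s


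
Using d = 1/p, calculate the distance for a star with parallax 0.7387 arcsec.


d = 1/p = 1/0.7387 = 1.3537

1.3537 pc


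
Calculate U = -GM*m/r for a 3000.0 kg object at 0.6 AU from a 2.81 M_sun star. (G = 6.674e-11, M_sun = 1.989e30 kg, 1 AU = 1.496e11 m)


M = 2.81 * 1.989e30 kg = 5.58909e+30 kg; r = 0.6 AU * 1.496e11 m/AU = 8.976e+10 m. U = -GM*m/r = -(6.674e-11 * 5.58909e+30 * 3000.0) / 8.976e+10 = -1.247e+13

-1.247e+13 J


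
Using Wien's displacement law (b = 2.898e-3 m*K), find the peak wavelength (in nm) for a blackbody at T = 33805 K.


lam_max = b / T = 2.898e-3 / 33805 = 8.573e-08 m = 85.727 nm

85.727 nm


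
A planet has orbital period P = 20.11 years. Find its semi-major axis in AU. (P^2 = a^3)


a = P^(2/3) = 20.11^(2/3) = 7.3951

7.3951 AU


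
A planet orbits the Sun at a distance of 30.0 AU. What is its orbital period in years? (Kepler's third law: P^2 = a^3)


P = a^(3/2) = 30.0^1.5 = 164.3168

164.3168 years


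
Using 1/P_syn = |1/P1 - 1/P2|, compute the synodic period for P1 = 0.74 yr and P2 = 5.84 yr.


1/P_syn = |1/P1 - 1/P2| = |1/0.74 - 1/5.84| => P_syn = 0.8474

0.8474 years


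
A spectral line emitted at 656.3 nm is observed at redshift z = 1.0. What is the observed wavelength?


lam_obs = lam_emit * (1 + z) = 656.3 * (1 + 1.0) = 1312.6

1312.6 nm


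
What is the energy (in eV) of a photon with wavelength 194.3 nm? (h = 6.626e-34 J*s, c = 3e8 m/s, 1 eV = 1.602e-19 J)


E = hc/lambda = 6.626e-34 * 3e8 / 1.943e-07 = 1.023e-18 J = 6.3861 eV

6.3861 eV


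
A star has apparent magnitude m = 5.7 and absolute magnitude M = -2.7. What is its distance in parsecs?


d = 10^((m - M + 5)/5) = 10^((5.7 - -2.7 + 5)/5) = 478.6301

478.6301 pc


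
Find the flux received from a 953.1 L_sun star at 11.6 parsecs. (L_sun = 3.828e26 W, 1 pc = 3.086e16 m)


F = L / (4*pi*d^2) = 3.648e+29 / (4*pi*(3.580e+17)^2) = 2.266e-07

2.266e-07 W/m^2


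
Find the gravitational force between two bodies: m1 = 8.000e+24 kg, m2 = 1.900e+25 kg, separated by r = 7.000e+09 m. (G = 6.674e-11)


F = G*m1*m2/r^2 = 6.674e-11 * 8.000e+24 * 1.900e+25 / (7.000e+09)^2 = 6.674e-11 * 1.520e+50 / 4.900e+19 = 2.070e+20

2.070e+20 N


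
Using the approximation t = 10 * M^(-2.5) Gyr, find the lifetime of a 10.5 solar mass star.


t = 10 * M^(-2.5) = 10 * 10.5^(-2.5) = 0.028

0.028 Gyr


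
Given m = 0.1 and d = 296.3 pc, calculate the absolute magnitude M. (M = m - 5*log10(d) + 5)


M = m - 5*log10(d) + 5 = 0.1 - 5*log10(296.3) + 5 = -7.2587

-7.2587


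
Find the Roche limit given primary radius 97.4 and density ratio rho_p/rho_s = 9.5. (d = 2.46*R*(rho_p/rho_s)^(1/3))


d_Roche = 2.46 * 97.4 * 9.5^(1/3) = 507.4601

507.4601


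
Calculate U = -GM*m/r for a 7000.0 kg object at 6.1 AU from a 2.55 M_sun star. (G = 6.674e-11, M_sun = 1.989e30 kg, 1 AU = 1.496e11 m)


M = 2.55 * 1.989e30 kg = 5.07195e+30 kg; r = 6.1 AU * 1.496e11 m/AU = 9.1256e+11 m. U = -GM*m/r = -(6.674e-11 * 5.07195e+30 * 7000.0) / 9.1256e+11 = -2.597e+12

-2.597e+12 J


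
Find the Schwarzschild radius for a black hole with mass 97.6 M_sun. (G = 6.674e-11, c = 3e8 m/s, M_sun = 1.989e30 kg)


M = 97.6 * 1.989e30 kg = 1.941264e+32 kg. rs = 2GM/c^2 = 2 * 6.674e-11 * 1.941264e+32 / (3e8)^2 = 287911.0208

287911.0208 m


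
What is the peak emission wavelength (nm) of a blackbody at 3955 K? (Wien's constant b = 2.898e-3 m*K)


lam_max = b / T = 2.898e-3 / 3955 = 7.327e-07 m = 732.7434 nm

732.7434 nm


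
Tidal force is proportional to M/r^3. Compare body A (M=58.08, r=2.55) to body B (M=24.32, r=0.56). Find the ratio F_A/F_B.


Ratio = (M1/r1^3) / (M2/r2^3) = (58.08/2.55^3) / (24.32/0.56^3) = 0.0253

0.0253


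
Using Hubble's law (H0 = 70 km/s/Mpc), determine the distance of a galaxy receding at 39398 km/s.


d = v / H0 = 39398 / 70 = 562.8286

562.8286 Mpc


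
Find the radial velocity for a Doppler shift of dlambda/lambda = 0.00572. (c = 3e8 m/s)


v = (dlambda/lambda) * c = 0.00572 * 3e8 = 1.716e+06

1.716e+06 m/s


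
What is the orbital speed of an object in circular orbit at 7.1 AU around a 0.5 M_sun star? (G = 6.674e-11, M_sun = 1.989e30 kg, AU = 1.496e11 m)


v = sqrt(GM/r) = sqrt(6.674e-11 * 9.945e+29 / 1.062e+12) = 7904.9754

7904.9754 m/s


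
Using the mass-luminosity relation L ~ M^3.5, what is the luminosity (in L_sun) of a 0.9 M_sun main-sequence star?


L/L_sun = (M/M_sun)^3.5 = 0.9^3.5 = 0.6916

0.6916 L_sun


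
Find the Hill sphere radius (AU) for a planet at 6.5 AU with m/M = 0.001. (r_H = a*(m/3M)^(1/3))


r_H = a * (m/3M)^(1/3) = 6.5 * (0.001/3)^(1/3) = 0.4507

0.4507 AU


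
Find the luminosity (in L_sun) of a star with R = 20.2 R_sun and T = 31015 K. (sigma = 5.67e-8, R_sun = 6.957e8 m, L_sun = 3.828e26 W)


R = 20.2 * 6.957e8 m = 1.405314e+10 m. L = 4*pi*R^2*sigma*T^4 = 4*pi*(1.405314e+10)^2 * 5.67e-8 * 31015^4 = 1.302047448e+32 W. L/L_sun = 1.302047448e+32 / 3.828e26 = 340137.7867

340137.7867 L_sun


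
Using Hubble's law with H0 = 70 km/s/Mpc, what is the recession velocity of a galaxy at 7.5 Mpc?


v = H0 * d = 70 * 7.5 = 525.0

525.0 km/s


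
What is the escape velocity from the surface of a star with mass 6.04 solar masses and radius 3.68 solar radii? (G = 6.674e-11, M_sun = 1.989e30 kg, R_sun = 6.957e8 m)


M = 6.04 * 1.989e30 kg = 1.201356e+31 kg; R = 3.68 * 6.957e8 m = 2.560176e+09 m. v_esc = sqrt(2GM/R) = sqrt(2 * 6.674e-11 * 1.201356e+31 / 2.560176e+09) = 791423.6951

791423.6951 m/s


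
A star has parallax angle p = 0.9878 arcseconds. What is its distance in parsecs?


d = 1/p = 1/0.9878 = 1.0124

1.0124 pc


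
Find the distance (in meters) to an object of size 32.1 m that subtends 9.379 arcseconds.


D = size / theta_rad, theta_rad = 9.379 * pi/(180*3600) = 4.547e-05, D = 705949.4915

705949.4915 m


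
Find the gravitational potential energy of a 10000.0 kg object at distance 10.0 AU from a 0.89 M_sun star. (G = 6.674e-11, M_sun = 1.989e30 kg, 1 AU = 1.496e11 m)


M = 0.89 * 1.989e30 kg = 1.77021e+30 kg; r = 10.0 AU * 1.496e11 m/AU = 1.496e+12 m. U = -GM*m/r = -(6.674e-11 * 1.77021e+30 * 10000.0) / 1.496e+12 = -7.897e+11

-7.897e+11 J


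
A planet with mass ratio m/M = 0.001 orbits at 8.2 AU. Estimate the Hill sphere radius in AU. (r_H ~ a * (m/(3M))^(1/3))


r_H = a * (m/3M)^(1/3) = 8.2 * (0.001/3)^(1/3) = 0.5686

0.5686 AU


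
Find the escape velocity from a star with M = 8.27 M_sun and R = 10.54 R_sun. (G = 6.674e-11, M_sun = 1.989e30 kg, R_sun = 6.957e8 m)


M = 8.27 * 1.989e30 kg = 1.644903e+31 kg; R = 10.54 * 6.957e8 m = 7.332678e+09 m. v_esc = sqrt(2GM/R) = sqrt(2 * 6.674e-11 * 1.644903e+31 / 7.332678e+09) = 547201.0704

547201.0704 m/s


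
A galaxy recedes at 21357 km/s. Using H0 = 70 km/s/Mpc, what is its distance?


d = v / H0 = 21357 / 70 = 305.1

305.1 Mpc


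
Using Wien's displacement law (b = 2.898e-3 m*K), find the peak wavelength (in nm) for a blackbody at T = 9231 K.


lam_max = b / T = 2.898e-3 / 9231 = 3.139e-07 m = 313.9422 nm

313.9422 nm


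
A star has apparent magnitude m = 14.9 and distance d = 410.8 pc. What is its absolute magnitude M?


M = m - 5*log10(d) + 5 = 14.9 - 5*log10(410.8) + 5 = 6.8318

6.8318


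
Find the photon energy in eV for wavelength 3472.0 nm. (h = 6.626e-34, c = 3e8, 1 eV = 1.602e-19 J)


E = hc/lambda = 6.626e-34 * 3e8 / 3.472e-06 = 5.725e-20 J = 0.3574 eV

0.3574 eV


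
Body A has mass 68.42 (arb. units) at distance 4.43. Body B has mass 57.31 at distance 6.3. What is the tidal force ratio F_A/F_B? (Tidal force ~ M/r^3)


Ratio = (M1/r1^3) / (M2/r2^3) = (68.42/4.43^3) / (57.31/6.3^3) = 3.4337

3.4337


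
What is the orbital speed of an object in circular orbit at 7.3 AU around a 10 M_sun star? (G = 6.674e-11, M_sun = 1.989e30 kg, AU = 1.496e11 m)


v = sqrt(GM/r) = sqrt(6.674e-11 * 1.989e+31 / 1.092e+12) = 34864.4859

34864.4859 m/s


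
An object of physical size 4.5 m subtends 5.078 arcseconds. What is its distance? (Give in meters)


D = size / theta_rad, theta_rad = 5.078 * pi/(180*3600) = 2.462e-05, D = 182786.8508

182786.8508 m


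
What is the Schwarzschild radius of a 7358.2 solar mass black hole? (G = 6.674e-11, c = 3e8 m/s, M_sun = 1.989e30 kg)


M = 7358.2 * 1.989e30 kg = 1.46354598e+34 kg. rs = 2GM/c^2 = 2 * 6.674e-11 * 1.46354598e+34 / (3e8)^2 = 2.171e+07

2.171e+07 m


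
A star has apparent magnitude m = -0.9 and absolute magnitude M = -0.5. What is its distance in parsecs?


d = 10^((m - M + 5)/5) = 10^((-0.9 - -0.5 + 5)/5) = 8.3176

8.3176 pc


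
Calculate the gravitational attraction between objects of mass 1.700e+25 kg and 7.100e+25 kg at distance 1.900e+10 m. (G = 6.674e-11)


F = G*m1*m2/r^2 = 6.674e-11 * 1.700e+25 * 7.100e+25 / (1.900e+10)^2 = 6.674e-11 * 1.207e+51 / 3.610e+20 = 2.231e+20

2.231e+20 N


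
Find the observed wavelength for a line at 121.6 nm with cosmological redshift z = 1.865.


lam_obs = lam_emit * (1 + z) = 121.6 * (1 + 1.865) = 348.384

348.384 nm


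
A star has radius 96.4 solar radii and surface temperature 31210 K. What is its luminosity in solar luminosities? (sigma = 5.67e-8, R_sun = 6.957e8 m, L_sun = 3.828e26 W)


R = 96.4 * 6.957e8 m = 6.706548e+10 m. L = 4*pi*R^2*sigma*T^4 = 4*pi*(6.706548e+10)^2 * 5.67e-8 * 31210^4 = 3.040647475e+33 W. L/L_sun = 3.040647475e+33 / 3.828e26 = 7.943e+06

7.943e+06 L_sun


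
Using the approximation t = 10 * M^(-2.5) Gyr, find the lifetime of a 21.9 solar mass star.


t = 10 * M^(-2.5) = 10 * 21.9^(-2.5) = 0.0045

0.0045 Gyr


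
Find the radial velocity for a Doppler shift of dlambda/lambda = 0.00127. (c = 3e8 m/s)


v = (dlambda/lambda) * c = 0.00127 * 3e8 = 381000.0

381000.0 m/s


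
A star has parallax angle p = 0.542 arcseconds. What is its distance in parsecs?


d = 1/p = 1/0.542 = 1.845

1.845 pc


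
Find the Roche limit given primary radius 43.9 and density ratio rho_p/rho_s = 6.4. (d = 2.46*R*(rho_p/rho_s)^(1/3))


d_Roche = 2.46 * 43.9 * 6.4^(1/3) = 200.5055

200.5055


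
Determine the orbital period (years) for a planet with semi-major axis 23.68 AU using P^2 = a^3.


P = a^(3/2) = 23.68^1.5 = 115.2319

115.2319 years


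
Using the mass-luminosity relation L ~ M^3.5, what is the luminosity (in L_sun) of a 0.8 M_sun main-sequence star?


L/L_sun = (M/M_sun)^3.5 = 0.8^3.5 = 0.4579

0.4579 L_sun


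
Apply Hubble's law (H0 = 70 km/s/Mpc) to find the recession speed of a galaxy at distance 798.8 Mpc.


v = H0 * d = 70 * 798.8 = 55916.0

55916.0 km/s


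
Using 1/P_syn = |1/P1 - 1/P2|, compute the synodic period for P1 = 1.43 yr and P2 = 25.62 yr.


1/P_syn = |1/P1 - 1/P2| = |1/1.43 - 1/25.62| => P_syn = 1.5145

1.5145 years


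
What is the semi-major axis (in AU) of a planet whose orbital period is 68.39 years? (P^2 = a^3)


a = P^(2/3) = 68.39^(2/3) = 16.7235

16.7235 AU


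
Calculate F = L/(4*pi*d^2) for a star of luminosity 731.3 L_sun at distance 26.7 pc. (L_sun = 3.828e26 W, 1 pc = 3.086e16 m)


F = L / (4*pi*d^2) = 2.799e+29 / (4*pi*(8.240e+17)^2) = 3.281e-08

3.281e-08 W/m^2


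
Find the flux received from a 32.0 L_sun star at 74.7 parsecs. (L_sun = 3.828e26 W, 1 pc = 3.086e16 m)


F = L / (4*pi*d^2) = 1.225e+28 / (4*pi*(2.305e+18)^2) = 1.834e-10

1.834e-10 W/m^2


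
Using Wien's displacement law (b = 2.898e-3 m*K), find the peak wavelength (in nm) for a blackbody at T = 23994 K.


lam_max = b / T = 2.898e-3 / 23994 = 1.208e-07 m = 120.7802 nm

120.7802 nm


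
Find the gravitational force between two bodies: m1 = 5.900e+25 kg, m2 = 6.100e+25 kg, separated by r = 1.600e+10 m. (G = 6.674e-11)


F = G*m1*m2/r^2 = 6.674e-11 * 5.900e+25 * 6.100e+25 / (1.600e+10)^2 = 6.674e-11 * 3.599e+51 / 2.560e+20 = 9.383e+20

9.383e+20 N


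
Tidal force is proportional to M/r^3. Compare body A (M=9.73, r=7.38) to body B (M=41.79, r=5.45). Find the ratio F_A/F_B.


Ratio = (M1/r1^3) / (M2/r2^3) = (9.73/7.38^3) / (41.79/5.45^3) = 0.0938

0.0938


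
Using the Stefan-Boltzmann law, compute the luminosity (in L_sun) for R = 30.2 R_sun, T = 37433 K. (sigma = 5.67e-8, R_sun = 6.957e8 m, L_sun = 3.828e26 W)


R = 30.2 * 6.957e8 m = 2.101014e+10 m. L = 4*pi*R^2*sigma*T^4 = 4*pi*(2.101014e+10)^2 * 5.67e-8 * 37433^4 = 6.175460562e+32 W. L/L_sun = 6.175460562e+32 / 3.828e26 = 1.613e+06

1.613e+06 L_sun


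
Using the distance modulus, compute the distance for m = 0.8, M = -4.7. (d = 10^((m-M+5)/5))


d = 10^((m - M + 5)/5) = 10^((0.8 - -4.7 + 5)/5) = 125.8925

125.8925 pc


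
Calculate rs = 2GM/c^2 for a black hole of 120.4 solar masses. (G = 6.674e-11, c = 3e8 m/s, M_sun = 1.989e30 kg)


M = 120.4 * 1.989e30 kg = 2.394756e+32 kg. rs = 2GM/c^2 = 2 * 6.674e-11 * 2.394756e+32 / (3e8)^2 = 355168.9232

355168.9232 m


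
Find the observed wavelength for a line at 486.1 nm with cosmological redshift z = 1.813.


lam_obs = lam_emit * (1 + z) = 486.1 * (1 + 1.813) = 1367.3993

1367.3993 nm


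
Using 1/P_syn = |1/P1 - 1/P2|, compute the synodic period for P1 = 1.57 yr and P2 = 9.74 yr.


1/P_syn = |1/P1 - 1/P2| = |1/1.57 - 1/9.74| => P_syn = 1.8717

1.8717 years


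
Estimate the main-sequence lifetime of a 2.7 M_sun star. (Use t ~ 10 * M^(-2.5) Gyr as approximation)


t = 10 * M^(-2.5) = 10 * 2.7^(-2.5) = 0.8348

0.8348 Gyr


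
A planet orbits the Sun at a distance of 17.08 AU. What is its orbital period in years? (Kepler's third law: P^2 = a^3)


P = a^(3/2) = 17.08^1.5 = 70.5881

70.5881 years


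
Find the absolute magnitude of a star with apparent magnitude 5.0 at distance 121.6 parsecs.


M = m - 5*log10(d) + 5 = 5.0 - 5*log10(121.6) + 5 = -0.4247

-0.4247


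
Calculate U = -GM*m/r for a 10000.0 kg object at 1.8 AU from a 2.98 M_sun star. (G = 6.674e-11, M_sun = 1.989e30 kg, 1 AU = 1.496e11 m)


M = 2.98 * 1.989e30 kg = 5.92722e+30 kg; r = 1.8 AU * 1.496e11 m/AU = 2.6928e+11 m. U = -GM*m/r = -(6.674e-11 * 5.92722e+30 * 10000.0) / 2.6928e+11 = -1.469e+13

-1.469e+13 J


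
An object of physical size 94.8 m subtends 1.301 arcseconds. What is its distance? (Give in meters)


D = size / theta_rad, theta_rad = 1.301 * pi/(180*3600) = 6.307e-06, D = 1.503e+07

1.503e+07 m


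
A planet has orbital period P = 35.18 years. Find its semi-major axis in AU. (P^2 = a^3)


a = P^(2/3) = 35.18^(2/3) = 10.7365

10.7365 AU


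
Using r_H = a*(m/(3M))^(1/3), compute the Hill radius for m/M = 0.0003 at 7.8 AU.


r_H = a * (m/3M)^(1/3) = 7.8 * (0.0003/3)^(1/3) = 0.362

0.362 AU


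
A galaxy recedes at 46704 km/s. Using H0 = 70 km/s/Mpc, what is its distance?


d = v / H0 = 46704 / 70 = 667.2

667.2 Mpc


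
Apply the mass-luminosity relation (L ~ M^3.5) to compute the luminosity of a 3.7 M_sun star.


L/L_sun = (M/M_sun)^3.5 = 3.7^3.5 = 97.433

97.433 L_sun


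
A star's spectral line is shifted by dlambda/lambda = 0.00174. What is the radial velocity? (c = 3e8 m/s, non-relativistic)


v = (dlambda/lambda) * c = 0.00174 * 3e8 = 522000.0

522000.0 m/s


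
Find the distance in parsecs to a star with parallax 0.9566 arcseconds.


d = 1/p = 1/0.9566 = 1.0454

1.0454 pc


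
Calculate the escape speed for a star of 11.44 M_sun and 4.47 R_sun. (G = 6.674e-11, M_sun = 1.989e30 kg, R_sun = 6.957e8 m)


M = 11.44 * 1.989e30 kg = 2.275416e+31 kg; R = 4.47 * 6.957e8 m = 3.109779e+09 m. v_esc = sqrt(2GM/R) = sqrt(2 * 6.674e-11 * 2.275416e+31 / 3.109779e+09) = 988265.7389

988265.7389 m/s


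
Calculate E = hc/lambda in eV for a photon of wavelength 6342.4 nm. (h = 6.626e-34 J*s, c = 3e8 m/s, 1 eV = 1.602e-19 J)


E = hc/lambda = 6.626e-34 * 3e8 / 6.342e-06 = 3.134e-20 J = 0.1956 eV

0.1956 eV


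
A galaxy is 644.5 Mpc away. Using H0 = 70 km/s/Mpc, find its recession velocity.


v = H0 * d = 70 * 644.5 = 45115.0

45115.0 km/s


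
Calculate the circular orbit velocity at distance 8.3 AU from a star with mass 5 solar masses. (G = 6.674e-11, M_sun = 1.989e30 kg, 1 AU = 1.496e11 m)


v = sqrt(GM/r) = sqrt(6.674e-11 * 9.945e+30 / 1.242e+12) = 23120.1502

23120.1502 m/s


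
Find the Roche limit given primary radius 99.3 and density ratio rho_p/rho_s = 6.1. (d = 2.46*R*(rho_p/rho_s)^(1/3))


d_Roche = 2.46 * 99.3 * 6.1^(1/3) = 446.335

446.335


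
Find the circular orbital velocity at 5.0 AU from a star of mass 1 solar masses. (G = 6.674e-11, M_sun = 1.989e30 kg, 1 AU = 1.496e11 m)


v = sqrt(GM/r) = sqrt(6.674e-11 * 1.989e+30 / 7.480e+11) = 13321.7014

13321.7014 m/s


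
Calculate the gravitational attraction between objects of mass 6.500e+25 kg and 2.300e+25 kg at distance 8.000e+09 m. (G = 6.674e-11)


F = G*m1*m2/r^2 = 6.674e-11 * 6.500e+25 * 2.300e+25 / (8.000e+09)^2 = 6.674e-11 * 1.495e+51 / 6.400e+19 = 1.559e+21

1.559e+21 N


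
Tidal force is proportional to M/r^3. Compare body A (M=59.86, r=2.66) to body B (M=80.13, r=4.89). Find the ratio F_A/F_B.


Ratio = (M1/r1^3) / (M2/r2^3) = (59.86/2.66^3) / (80.13/4.89^3) = 4.6411

4.6411


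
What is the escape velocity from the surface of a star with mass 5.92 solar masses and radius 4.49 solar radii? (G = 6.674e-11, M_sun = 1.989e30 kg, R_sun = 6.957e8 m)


M = 5.92 * 1.989e30 kg = 1.177488e+31 kg; R = 4.49 * 6.957e8 m = 3.123693e+09 m. v_esc = sqrt(2GM/R) = sqrt(2 * 6.674e-11 * 1.177488e+31 / 3.123693e+09) = 709336.2779

709336.2779 m/s


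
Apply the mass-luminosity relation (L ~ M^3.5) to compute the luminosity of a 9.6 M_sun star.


L/L_sun = (M/M_sun)^3.5 = 9.6^3.5 = 2741.2542

2741.2542 L_sun


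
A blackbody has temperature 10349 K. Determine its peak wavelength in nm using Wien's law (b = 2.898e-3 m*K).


lam_max = b / T = 2.898e-3 / 10349 = 2.800e-07 m = 280.0271 nm

280.0271 nm


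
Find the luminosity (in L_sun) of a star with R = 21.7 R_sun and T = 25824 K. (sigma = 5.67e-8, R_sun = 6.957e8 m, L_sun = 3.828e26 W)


R = 21.7 * 6.957e8 m = 1.509669e+10 m. L = 4*pi*R^2*sigma*T^4 = 4*pi*(1.509669e+10)^2 * 5.67e-8 * 25824^4 = 7.221883021e+31 W. L/L_sun = 7.221883021e+31 / 3.828e26 = 188659.4311

188659.4311 L_sun


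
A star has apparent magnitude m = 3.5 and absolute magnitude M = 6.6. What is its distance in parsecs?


d = 10^((m - M + 5)/5) = 10^((3.5 - 6.6 + 5)/5) = 2.3988

2.3988 pc


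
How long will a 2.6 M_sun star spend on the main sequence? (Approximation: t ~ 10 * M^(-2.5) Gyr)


t = 10 * M^(-2.5) = 10 * 2.6^(-2.5) = 0.9174

0.9174 Gyr


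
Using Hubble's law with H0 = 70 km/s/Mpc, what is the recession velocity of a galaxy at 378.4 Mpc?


v = H0 * d = 70 * 378.4 = 26488.0

26488.0 km/s


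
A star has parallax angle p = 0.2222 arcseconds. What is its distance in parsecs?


d = 1/p = 1/0.2222 = 4.5005

4.5005 pc


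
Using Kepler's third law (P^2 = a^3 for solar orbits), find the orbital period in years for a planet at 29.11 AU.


P = a^(3/2) = 29.11^1.5 = 157.0592

157.0592 years


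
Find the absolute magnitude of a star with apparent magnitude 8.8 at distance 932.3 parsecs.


M = m - 5*log10(d) + 5 = 8.8 - 5*log10(932.3) + 5 = -1.0478

-1.0478


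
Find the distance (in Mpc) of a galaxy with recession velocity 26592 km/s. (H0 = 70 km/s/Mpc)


d = v / H0 = 26592 / 70 = 379.8857

379.8857 Mpc


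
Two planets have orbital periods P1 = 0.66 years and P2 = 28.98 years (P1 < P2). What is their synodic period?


1/P_syn = |1/P1 - 1/P2| = |1/0.66 - 1/28.98| => P_syn = 0.6754

0.6754 years


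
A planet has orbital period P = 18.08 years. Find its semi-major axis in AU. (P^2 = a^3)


a = P^(2/3) = 18.08^(2/3) = 6.8886

6.8886 AU


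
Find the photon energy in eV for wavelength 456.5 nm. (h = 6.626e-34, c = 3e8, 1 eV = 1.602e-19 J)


E = hc/lambda = 6.626e-34 * 3e8 / 4.565e-07 = 4.354e-19 J = 2.7181 eV

2.7181 eV


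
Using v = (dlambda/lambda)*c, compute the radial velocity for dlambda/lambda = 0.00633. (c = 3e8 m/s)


v = (dlambda/lambda) * c = 0.00633 * 3e8 = 1.899e+06

1.899e+06 m/s


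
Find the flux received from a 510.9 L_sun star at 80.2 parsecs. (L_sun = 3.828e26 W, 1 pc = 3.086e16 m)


F = L / (4*pi*d^2) = 1.956e+29 / (4*pi*(2.475e+18)^2) = 2.541e-09

2.541e-09 W/m^2


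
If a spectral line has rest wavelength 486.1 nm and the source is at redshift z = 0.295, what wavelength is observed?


lam_obs = lam_emit * (1 + z) = 486.1 * (1 + 0.295) = 629.4995

629.4995 nm


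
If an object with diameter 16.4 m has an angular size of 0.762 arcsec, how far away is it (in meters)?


D = size / theta_rad, theta_rad = 0.762 * pi/(180*3600) = 3.694e-06, D = 4.439e+06

4.439e+06 m


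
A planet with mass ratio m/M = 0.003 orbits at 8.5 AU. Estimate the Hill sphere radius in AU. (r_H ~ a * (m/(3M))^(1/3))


r_H = a * (m/3M)^(1/3) = 8.5 * (0.003/3)^(1/3) = 0.85

0.85 AU


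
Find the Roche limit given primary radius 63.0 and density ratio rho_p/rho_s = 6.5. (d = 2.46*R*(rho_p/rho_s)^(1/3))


d_Roche = 2.46 * 63.0 * 6.5^(1/3) = 289.2323

289.2323


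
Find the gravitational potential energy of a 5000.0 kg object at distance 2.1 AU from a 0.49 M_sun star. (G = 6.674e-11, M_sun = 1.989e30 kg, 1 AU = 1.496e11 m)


M = 0.49 * 1.989e30 kg = 9.7461e+29 kg; r = 2.1 AU * 1.496e11 m/AU = 3.1416e+11 m. U = -GM*m/r = -(6.674e-11 * 9.7461e+29 * 5000.0) / 3.1416e+11 = -1.035e+12

-1.035e+12 J


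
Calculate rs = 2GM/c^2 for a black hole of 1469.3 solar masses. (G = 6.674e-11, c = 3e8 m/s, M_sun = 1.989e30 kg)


M = 1469.3 * 1.989e30 kg = 2.9224377e+33 kg. rs = 2GM/c^2 = 2 * 6.674e-11 * 2.9224377e+33 / (3e8)^2 = 4.334e+06

4.334e+06 m


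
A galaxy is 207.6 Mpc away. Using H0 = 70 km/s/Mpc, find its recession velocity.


v = H0 * d = 70 * 207.6 = 14532.0

14532.0 km/s


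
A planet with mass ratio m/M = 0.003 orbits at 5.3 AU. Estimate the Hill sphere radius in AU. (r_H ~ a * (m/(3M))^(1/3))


r_H = a * (m/3M)^(1/3) = 5.3 * (0.003/3)^(1/3) = 0.53

0.53 AU


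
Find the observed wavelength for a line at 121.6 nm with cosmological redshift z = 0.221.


lam_obs = lam_emit * (1 + z) = 121.6 * (1 + 0.221) = 148.4736

148.4736 nm


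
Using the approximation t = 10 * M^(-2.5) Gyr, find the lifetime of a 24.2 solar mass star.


t = 10 * M^(-2.5) = 10 * 24.2^(-2.5) = 0.0035

0.0035 Gyr


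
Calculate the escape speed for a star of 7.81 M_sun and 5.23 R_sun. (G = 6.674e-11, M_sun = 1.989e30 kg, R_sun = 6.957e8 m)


M = 7.81 * 1.989e30 kg = 1.553409e+31 kg; R = 5.23 * 6.957e8 m = 3.638511e+09 m. v_esc = sqrt(2GM/R) = sqrt(2 * 6.674e-11 * 1.553409e+31 / 3.638511e+09) = 754899.5411

754899.5411 m/s


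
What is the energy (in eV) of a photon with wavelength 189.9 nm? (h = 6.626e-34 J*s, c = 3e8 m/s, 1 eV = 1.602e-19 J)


E = hc/lambda = 6.626e-34 * 3e8 / 1.899e-07 = 1.047e-18 J = 6.5341 eV

6.5341 eV


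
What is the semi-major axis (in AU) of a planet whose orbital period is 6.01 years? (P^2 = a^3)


a = P^(2/3) = 6.01^(2/3) = 3.3056

3.3056 AU


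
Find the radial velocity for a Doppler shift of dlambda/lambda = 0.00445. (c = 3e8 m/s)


v = (dlambda/lambda) * c = 0.00445 * 3e8 = 1.335e+06

1.335e+06 m/s


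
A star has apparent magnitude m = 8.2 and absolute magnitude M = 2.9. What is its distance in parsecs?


d = 10^((m - M + 5)/5) = 10^((8.2 - 2.9 + 5)/5) = 114.8154

114.8154 pc


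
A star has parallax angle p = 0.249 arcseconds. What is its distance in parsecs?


d = 1/p = 1/0.249 = 4.0161

4.0161 pc


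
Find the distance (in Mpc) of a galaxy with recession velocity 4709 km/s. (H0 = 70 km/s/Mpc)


d = v / H0 = 4709 / 70 = 67.2714

67.2714 Mpc


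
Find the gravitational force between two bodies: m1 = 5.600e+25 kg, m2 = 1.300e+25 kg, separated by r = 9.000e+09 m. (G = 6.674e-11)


F = G*m1*m2/r^2 = 6.674e-11 * 5.600e+25 * 1.300e+25 / (9.000e+09)^2 = 6.674e-11 * 7.280e+50 / 8.100e+19 = 5.998e+20

5.998e+20 N


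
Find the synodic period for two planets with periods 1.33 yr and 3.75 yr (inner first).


1/P_syn = |1/P1 - 1/P2| = |1/1.33 - 1/3.75| => P_syn = 2.061

2.061 years


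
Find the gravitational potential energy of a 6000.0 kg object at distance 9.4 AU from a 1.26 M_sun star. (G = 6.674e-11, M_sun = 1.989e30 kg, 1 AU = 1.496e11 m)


M = 1.26 * 1.989e30 kg = 2.50614e+30 kg; r = 9.4 AU * 1.496e11 m/AU = 1.40624e+12 m. U = -GM*m/r = -(6.674e-11 * 2.50614e+30 * 6000.0) / 1.40624e+12 = -7.136e+11

-7.136e+11 J


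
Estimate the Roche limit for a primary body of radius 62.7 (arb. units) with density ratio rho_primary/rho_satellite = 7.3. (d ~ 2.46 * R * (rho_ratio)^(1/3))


d_Roche = 2.46 * 62.7 * 7.3^(1/3) = 299.2106

299.2106


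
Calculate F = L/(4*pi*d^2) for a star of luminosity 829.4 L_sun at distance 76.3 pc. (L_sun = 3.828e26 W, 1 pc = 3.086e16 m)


F = L / (4*pi*d^2) = 3.175e+29 / (4*pi*(2.355e+18)^2) = 4.557e-09

4.557e-09 W/m^2


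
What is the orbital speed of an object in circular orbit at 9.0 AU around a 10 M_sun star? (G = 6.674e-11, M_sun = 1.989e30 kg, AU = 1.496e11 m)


v = sqrt(GM/r) = sqrt(6.674e-11 * 1.989e+31 / 1.346e+12) = 31399.5512

31399.5512 m/s


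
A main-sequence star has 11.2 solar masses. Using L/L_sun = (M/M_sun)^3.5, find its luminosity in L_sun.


L/L_sun = (M/M_sun)^3.5 = 11.2^3.5 = 4701.7884

4701.7884 L_sun


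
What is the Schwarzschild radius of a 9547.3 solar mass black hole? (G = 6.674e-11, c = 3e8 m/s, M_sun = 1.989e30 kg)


M = 9547.3 * 1.989e30 kg = 1.89895797e+34 kg. rs = 2GM/c^2 = 2 * 6.674e-11 * 1.89895797e+34 / (3e8)^2 = 2.816e+07

2.816e+07 m


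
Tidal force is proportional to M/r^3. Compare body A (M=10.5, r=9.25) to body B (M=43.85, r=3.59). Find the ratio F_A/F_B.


Ratio = (M1/r1^3) / (M2/r2^3) = (10.5/9.25^3) / (43.85/3.59^3) = 0.014

0.014


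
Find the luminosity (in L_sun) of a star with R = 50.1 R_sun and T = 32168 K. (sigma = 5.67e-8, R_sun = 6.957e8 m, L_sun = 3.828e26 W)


R = 50.1 * 6.957e8 m = 3.485457e+10 m. L = 4*pi*R^2*sigma*T^4 = 4*pi*(3.485457e+10)^2 * 5.67e-8 * 32168^4 = 9.268482233e+32 W. L/L_sun = 9.268482233e+32 / 3.828e26 = 2.421e+06

2.421e+06 L_sun


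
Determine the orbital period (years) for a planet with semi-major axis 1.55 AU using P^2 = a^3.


P = a^(3/2) = 1.55^1.5 = 1.9297

1.9297 years


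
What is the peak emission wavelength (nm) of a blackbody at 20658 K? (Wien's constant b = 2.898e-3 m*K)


lam_max = b / T = 2.898e-3 / 20658 = 1.403e-07 m = 140.2846 nm

140.2846 nm


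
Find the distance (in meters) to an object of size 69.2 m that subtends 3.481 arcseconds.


D = size / theta_rad, theta_rad = 3.481 * pi/(180*3600) = 1.688e-05, D = 4.100e+06

4.100e+06 m


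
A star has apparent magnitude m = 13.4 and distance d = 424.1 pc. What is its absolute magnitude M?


M = m - 5*log10(d) + 5 = 13.4 - 5*log10(424.1) + 5 = 5.2627

5.2627


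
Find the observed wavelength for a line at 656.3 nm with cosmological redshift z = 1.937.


lam_obs = lam_emit * (1 + z) = 656.3 * (1 + 1.937) = 1927.5531

1927.5531 nm


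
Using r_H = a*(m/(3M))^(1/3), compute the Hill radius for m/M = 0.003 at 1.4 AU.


r_H = a * (m/3M)^(1/3) = 1.4 * (0.003/3)^(1/3) = 0.14

0.14 AU


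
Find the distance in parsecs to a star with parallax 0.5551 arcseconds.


d = 1/p = 1/0.5551 = 1.8015

1.8015 pc


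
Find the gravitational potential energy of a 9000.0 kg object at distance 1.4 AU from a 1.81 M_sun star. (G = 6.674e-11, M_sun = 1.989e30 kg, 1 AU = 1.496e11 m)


M = 1.81 * 1.989e30 kg = 3.60009e+30 kg; r = 1.4 AU * 1.496e11 m/AU = 2.0944e+11 m. U = -GM*m/r = -(6.674e-11 * 3.60009e+30 * 9000.0) / 2.0944e+11 = -1.032e+13

-1.032e+13 J


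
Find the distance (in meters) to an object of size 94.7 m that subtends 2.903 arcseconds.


D = size / theta_rad, theta_rad = 2.903 * pi/(180*3600) = 1.407e-05, D = 6.729e+06

6.729e+06 m


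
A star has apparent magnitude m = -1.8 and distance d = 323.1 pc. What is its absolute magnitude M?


M = m - 5*log10(d) + 5 = -1.8 - 5*log10(323.1) + 5 = -9.3467

-9.3467


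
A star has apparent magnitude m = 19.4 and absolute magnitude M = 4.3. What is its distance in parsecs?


d = 10^((m - M + 5)/5) = 10^((19.4 - 4.3 + 5)/5) = 10471.2855

10471.2855 pc


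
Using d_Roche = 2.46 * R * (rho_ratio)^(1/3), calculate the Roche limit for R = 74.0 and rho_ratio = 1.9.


d_Roche = 2.46 * 74.0 * 1.9^(1/3) = 225.4679

225.4679


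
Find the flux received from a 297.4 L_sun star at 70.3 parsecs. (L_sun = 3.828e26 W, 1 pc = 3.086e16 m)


F = L / (4*pi*d^2) = 1.138e+29 / (4*pi*(2.169e+18)^2) = 1.925e-09

1.925e-09 W/m^2


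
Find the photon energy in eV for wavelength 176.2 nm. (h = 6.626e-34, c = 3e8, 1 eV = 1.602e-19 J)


E = hc/lambda = 6.626e-34 * 3e8 / 1.762e-07 = 1.128e-18 J = 7.0421 eV

7.0421 eV


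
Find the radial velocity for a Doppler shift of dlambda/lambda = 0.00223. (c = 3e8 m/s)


v = (dlambda/lambda) * c = 0.00223 * 3e8 = 669000.0

669000.0 m/s


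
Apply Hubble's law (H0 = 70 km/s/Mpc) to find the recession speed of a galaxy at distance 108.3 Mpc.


v = H0 * d = 70 * 108.3 = 7581.0

7581.0 km/s


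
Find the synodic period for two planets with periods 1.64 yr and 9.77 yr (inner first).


1/P_syn = |1/P1 - 1/P2| = |1/1.64 - 1/9.77| => P_syn = 1.9708

1.9708 years


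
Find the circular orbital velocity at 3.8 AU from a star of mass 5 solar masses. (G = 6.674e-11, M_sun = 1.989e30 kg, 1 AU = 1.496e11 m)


v = sqrt(GM/r) = sqrt(6.674e-11 * 9.945e+30 / 5.685e+11) = 34169.443

34169.443 m/s


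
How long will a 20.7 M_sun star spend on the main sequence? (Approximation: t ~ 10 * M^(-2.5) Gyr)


t = 10 * M^(-2.5) = 10 * 20.7^(-2.5) = 0.0051

0.0051 Gyr


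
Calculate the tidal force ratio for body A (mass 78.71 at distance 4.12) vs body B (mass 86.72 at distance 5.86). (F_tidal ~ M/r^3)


Ratio = (M1/r1^3) / (M2/r2^3) = (78.71/4.12^3) / (86.72/5.86^3) = 2.6116

2.6116


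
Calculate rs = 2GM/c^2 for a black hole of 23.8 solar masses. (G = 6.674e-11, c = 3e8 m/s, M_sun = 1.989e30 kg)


M = 23.8 * 1.989e30 kg = 4.73382e+31 kg. rs = 2GM/c^2 = 2 * 6.674e-11 * 4.73382e+31 / (3e8)^2 = 70207.8104

70207.8104 m


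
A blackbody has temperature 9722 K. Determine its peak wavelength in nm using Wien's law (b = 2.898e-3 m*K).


lam_max = b / T = 2.898e-3 / 9722 = 2.981e-07 m = 298.0868 nm

298.0868 nm


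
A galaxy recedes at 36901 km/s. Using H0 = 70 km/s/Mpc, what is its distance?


d = v / H0 = 36901 / 70 = 527.1571

527.1571 Mpc


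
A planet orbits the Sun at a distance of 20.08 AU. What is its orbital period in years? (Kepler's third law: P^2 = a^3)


P = a^(3/2) = 20.08^1.5 = 89.9799

89.9799 years


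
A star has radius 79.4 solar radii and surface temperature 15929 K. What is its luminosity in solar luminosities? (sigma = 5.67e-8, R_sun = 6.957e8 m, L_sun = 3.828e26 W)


R = 79.4 * 6.957e8 m = 5.523858e+10 m. L = 4*pi*R^2*sigma*T^4 = 4*pi*(5.523858e+10)^2 * 5.67e-8 * 15929^4 = 1.399690399e+32 W. L/L_sun = 1.399690399e+32 / 3.828e26 = 365645.3497

365645.3497 L_sun


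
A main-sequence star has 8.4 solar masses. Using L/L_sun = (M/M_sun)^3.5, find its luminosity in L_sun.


L/L_sun = (M/M_sun)^3.5 = 8.4^3.5 = 1717.8194

1717.8194 L_sun


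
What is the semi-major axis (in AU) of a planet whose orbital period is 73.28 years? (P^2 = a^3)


a = P^(2/3) = 73.28^(2/3) = 17.5115

17.5115 AU


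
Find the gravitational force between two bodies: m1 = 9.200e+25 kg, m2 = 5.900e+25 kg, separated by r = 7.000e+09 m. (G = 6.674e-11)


F = G*m1*m2/r^2 = 6.674e-11 * 9.200e+25 * 5.900e+25 / (7.000e+09)^2 = 6.674e-11 * 5.428e+51 / 4.900e+19 = 7.393e+21

7.393e+21 N


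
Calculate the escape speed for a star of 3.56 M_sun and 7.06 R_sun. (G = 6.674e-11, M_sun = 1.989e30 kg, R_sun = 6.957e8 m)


M = 3.56 * 1.989e30 kg = 7.08084e+30 kg; R = 7.06 * 6.957e8 m = 4.911642e+09 m. v_esc = sqrt(2GM/R) = sqrt(2 * 6.674e-11 * 7.08084e+30 / 4.911642e+09) = 438669.1946

438669.1946 m/s


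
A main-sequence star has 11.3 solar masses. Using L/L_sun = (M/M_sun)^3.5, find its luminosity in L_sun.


L/L_sun = (M/M_sun)^3.5 = 11.3^3.5 = 4850.3665

4850.3665 L_sun


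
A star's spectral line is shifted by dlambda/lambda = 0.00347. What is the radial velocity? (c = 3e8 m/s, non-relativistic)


v = (dlambda/lambda) * c = 0.00347 * 3e8 = 1.041e+06

1.041e+06 m/s


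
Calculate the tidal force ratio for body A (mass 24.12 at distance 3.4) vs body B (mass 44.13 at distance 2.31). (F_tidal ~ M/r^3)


Ratio = (M1/r1^3) / (M2/r2^3) = (24.12/3.4^3) / (44.13/2.31^3) = 0.1714

0.1714
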